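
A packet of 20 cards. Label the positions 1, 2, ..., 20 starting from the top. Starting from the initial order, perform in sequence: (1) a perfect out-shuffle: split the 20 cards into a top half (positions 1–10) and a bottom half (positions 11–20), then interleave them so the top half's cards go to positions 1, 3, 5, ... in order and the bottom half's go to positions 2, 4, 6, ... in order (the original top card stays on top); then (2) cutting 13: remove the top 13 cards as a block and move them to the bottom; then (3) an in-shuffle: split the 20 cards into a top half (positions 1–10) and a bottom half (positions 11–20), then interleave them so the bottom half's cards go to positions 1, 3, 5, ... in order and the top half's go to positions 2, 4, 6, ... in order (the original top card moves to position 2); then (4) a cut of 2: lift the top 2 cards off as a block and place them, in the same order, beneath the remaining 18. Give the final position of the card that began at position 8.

Track the card from position 8 forward through each operation:
  after op 1 (out-shuffle): 8 → 15
  after op 2 (cut 13): 15 → 2
  after op 3 (in-shuffle): 2 → 4
  after op 4 (cut 2): 4 → 2

2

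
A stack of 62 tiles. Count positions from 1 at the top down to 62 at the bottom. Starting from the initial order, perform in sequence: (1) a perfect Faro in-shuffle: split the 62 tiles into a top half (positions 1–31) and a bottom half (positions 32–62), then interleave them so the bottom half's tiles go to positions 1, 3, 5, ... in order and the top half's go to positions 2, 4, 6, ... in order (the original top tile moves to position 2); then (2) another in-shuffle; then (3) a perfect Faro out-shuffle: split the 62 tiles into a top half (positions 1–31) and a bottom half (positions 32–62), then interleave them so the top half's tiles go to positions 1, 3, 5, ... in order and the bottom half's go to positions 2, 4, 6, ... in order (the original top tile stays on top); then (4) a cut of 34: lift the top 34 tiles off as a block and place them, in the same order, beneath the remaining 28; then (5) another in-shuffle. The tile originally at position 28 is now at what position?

4

Track the tile from position 28 forward through each operation:
  after op 1 (in-shuffle): 28 → 56
  after op 2 (in-shuffle): 56 → 49
  after op 3 (out-shuffle): 49 → 36
  after op 4 (cut 34): 36 → 2
  after op 5 (in-shuffle): 2 → 4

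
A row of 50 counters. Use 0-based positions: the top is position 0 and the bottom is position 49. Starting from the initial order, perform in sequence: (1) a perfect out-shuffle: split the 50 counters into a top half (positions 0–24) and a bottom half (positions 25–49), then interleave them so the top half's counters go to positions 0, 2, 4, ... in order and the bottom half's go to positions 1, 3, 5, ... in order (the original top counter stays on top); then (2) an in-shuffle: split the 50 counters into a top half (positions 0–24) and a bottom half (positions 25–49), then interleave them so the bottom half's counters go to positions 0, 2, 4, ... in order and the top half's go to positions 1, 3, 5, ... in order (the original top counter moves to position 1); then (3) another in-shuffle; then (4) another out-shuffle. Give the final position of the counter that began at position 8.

32

Track the counter from position 8 forward through each operation:
  after op 1 (out-shuffle): 8 → 16
  after op 2 (in-shuffle): 16 → 33
  after op 3 (in-shuffle): 33 → 16
  after op 4 (out-shuffle): 16 → 32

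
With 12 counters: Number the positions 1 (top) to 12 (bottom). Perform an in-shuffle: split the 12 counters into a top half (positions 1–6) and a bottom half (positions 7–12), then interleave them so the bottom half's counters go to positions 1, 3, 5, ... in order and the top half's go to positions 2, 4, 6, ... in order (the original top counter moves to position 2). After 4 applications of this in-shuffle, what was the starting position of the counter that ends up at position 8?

7

Work backwards from position 8, undoing one in-shuffle at a time:
8 ← 4 ← 2 ← 1 ← 7
So the counter now at position 8 started at position 7.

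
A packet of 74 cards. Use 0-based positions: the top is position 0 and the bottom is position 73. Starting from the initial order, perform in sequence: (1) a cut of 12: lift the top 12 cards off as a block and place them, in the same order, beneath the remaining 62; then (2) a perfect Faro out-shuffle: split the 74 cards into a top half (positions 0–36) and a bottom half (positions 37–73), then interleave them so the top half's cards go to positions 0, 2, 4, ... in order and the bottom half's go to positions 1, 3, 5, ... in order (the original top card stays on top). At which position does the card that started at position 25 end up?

Track the card from position 25 forward through each operation:
  after op 1 (cut 12): 25 → 13
  after op 2 (out-shuffle): 13 → 26

26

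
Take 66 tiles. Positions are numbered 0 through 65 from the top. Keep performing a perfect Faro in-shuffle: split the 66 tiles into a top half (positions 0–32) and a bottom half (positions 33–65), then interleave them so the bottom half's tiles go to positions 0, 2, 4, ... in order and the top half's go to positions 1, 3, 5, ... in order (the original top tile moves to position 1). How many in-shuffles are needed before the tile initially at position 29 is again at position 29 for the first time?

Follow position 29 under repeated in-shuffles:
29 → 59 → 52 → 38 → 10 → 21 → 43 → 20 → ... → 29 (length 66)
It first returns after 66 in-shuffles.

66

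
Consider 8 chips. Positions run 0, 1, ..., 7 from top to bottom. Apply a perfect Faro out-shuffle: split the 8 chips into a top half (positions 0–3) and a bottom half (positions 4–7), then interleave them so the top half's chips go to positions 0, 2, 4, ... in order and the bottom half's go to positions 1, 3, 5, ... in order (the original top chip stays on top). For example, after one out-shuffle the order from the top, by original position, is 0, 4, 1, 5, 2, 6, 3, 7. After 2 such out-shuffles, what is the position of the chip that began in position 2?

Track the chip's position through each out-shuffle:
2 → 4 → 1

1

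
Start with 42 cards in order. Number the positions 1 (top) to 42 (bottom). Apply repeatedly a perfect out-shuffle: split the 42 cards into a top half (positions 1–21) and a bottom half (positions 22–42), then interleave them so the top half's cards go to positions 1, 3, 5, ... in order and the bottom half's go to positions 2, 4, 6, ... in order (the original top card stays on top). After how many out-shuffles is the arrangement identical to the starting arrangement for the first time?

The out-shuffle permutes the 42 positions with cycle lengths [1, 1, 20, 20].
Every card is home exactly when every cycle has completed a whole number of laps, i.e. after lcm(1, 20) = 20 out-shuffles.

20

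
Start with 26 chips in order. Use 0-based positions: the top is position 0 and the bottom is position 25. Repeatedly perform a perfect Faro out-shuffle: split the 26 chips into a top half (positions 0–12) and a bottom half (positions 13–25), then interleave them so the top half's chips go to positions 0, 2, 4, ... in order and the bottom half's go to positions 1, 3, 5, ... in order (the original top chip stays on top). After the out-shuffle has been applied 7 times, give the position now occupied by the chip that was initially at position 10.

Track the chip's position through each out-shuffle:
10 → 20 → 15 → 5 → 10 → 20 → 15 → 5

5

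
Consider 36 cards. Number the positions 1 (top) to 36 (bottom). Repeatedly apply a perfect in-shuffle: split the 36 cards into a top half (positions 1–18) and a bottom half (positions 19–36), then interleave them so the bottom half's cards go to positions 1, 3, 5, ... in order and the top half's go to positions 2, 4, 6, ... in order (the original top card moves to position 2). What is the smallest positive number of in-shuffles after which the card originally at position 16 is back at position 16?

36

Follow position 16 under repeated in-shuffles:
16 → 32 → 27 → 17 → 34 → 31 → 25 → 13 → ... → 16 (length 36)
It first returns after 36 in-shuffles.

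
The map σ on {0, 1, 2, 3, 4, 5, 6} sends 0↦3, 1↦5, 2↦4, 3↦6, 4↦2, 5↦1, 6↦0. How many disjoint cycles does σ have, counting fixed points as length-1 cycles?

Cycle decomposition: (0 3 6) (1 5) (2 4).
3 cycles.

3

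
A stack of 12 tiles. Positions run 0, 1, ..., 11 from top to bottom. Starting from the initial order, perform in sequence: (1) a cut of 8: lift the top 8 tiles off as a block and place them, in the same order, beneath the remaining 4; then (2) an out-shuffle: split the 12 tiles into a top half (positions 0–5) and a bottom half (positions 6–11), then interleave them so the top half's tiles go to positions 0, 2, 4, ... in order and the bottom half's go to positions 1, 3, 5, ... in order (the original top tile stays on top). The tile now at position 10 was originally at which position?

1

Undo the operations in reverse order, starting from position 10:
  undo op 2 (out-shuffle, from top half): 10 ← 5
  undo op 1 (cut 8): 5 ← 1
So the tile at position 10 came from original position 1.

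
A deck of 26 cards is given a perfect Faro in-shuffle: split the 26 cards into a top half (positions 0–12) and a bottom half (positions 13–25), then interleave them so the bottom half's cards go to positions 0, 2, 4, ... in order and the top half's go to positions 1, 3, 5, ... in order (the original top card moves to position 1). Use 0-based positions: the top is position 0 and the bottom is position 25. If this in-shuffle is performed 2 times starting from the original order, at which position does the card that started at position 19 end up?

Track the card's position through each in-shuffle:
19 → 12 → 25

25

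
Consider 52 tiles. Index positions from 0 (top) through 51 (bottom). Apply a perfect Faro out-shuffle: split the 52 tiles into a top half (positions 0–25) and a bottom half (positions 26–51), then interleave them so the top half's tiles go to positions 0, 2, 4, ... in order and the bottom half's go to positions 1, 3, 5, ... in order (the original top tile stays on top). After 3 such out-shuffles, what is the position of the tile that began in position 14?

Track the tile's position through each out-shuffle:
14 → 28 → 5 → 10

10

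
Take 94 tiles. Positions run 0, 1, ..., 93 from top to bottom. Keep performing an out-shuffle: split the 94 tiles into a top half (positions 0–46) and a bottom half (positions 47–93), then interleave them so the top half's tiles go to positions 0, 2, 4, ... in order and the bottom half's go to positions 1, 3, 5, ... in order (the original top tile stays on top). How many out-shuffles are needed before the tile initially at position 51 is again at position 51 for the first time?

Follow position 51 under repeated out-shuffles:
51 → 9 → 18 → 36 → 72 → 51
It first returns after 5 out-shuffles.

5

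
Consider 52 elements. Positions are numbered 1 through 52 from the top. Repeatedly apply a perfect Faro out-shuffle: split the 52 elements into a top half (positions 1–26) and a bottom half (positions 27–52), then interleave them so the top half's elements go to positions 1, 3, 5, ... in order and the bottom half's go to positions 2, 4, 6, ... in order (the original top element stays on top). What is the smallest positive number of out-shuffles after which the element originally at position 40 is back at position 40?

Follow position 40 under repeated out-shuffles:
40 → 28 → 4 → 7 → 13 → 25 → 49 → 46 → 40
It first returns after 8 out-shuffles.

8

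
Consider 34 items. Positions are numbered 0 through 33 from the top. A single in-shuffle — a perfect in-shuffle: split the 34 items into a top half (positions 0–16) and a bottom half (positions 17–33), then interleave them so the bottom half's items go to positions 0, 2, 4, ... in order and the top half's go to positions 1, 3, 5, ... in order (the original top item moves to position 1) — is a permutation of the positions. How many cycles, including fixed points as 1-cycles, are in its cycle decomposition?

Trace each unvisited position around until it returns:
(0 1 3 7 15 31 ... len 12) (2 5 11 23 12 25 ... len 12) (4 9 19) (6 13 27 20) (14 29 24)
5 cycles in total.

5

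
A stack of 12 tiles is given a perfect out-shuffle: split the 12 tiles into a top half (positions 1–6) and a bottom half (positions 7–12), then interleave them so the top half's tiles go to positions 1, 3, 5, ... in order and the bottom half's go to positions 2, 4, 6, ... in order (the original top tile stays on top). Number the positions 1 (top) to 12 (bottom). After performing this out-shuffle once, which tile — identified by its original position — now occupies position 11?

Work backwards from position 11, undoing one out-shuffle at a time:
11 ← 6
So the tile now at position 11 started at position 6.

6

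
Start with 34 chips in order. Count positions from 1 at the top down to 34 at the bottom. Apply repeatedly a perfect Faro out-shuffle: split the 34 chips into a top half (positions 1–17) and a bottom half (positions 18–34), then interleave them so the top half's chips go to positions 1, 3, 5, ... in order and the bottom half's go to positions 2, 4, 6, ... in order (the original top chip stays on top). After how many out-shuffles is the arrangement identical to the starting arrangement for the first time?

10

The out-shuffle permutes the 34 positions with cycle lengths [1, 1, 2, 10, 10, 10].
Every chip is home exactly when every cycle has completed a whole number of laps, i.e. after lcm(1, 2, 10) = 10 out-shuffles.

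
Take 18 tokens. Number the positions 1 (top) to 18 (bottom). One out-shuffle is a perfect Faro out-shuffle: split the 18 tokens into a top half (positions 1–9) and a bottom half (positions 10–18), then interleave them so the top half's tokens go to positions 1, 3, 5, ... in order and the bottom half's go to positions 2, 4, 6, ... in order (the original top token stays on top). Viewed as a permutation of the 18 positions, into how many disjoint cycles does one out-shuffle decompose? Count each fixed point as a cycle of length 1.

4

Trace each unvisited position around until it returns:
(1) (2 3 5 9 17 16 14 10) (4 7 13 8 15 12 6 11) (18)
4 cycles in total.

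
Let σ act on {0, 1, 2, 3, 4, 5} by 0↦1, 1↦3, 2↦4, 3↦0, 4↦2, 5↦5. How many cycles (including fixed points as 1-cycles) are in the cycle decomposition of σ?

Cycle decomposition: (0 1 3) (2 4) (5).
3 cycles.

3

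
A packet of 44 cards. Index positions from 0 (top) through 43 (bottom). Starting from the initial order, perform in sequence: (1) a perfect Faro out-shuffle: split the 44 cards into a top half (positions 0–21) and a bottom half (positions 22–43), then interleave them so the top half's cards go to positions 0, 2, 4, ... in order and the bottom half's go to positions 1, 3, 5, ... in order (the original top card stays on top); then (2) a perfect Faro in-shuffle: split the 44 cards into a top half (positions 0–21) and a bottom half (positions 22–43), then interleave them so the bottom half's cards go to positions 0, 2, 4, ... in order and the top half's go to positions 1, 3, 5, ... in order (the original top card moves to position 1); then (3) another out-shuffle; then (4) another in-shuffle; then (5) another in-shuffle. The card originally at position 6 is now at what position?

Track the card from position 6 forward through each operation:
  after op 1 (out-shuffle): 6 → 12
  after op 2 (in-shuffle): 12 → 25
  after op 3 (out-shuffle): 25 → 7
  after op 4 (in-shuffle): 7 → 15
  after op 5 (in-shuffle): 15 → 31

31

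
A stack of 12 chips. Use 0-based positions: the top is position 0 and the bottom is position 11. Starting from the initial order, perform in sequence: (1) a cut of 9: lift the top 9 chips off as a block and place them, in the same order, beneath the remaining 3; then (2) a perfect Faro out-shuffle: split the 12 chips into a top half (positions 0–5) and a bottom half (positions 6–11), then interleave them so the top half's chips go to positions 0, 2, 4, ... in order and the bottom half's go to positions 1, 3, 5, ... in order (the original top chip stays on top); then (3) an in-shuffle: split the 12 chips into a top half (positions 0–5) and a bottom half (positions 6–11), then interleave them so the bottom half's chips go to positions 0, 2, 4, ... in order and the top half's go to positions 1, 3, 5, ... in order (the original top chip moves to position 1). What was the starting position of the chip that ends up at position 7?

4

Undo the operations in reverse order, starting from position 7:
  undo op 3 (in-shuffle, from top half): 7 ← 3
  undo op 2 (out-shuffle, from bottom half): 3 ← 7
  undo op 1 (cut 9): 7 ← 4
So the chip at position 7 came from original position 4.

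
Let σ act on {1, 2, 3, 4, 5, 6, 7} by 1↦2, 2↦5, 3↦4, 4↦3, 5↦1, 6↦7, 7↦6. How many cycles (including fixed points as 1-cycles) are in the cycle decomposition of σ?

3

Cycle decomposition: (1 2 5) (3 4) (6 7).
3 cycles.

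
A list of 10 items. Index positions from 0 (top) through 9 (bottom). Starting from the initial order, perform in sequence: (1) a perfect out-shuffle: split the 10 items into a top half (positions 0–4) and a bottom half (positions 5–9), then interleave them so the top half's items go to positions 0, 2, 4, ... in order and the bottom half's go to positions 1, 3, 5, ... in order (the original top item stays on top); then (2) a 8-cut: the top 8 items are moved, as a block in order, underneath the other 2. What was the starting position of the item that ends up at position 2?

0

Undo the operations in reverse order, starting from position 2:
  undo op 2 (cut 8): 2 ← 0
  undo op 1 (out-shuffle, from top half): 0 ← 0
So the item at position 2 came from original position 0.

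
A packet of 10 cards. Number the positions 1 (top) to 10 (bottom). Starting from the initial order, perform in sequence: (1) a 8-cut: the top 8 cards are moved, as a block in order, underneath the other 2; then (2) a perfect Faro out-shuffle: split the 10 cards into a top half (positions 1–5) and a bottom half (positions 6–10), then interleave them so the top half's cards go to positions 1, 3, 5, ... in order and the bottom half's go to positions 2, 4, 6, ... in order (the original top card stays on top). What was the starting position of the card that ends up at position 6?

6

Undo the operations in reverse order, starting from position 6:
  undo op 2 (out-shuffle, from bottom half): 6 ← 8
  undo op 1 (cut 8): 8 ← 6
So the card at position 6 came from original position 6.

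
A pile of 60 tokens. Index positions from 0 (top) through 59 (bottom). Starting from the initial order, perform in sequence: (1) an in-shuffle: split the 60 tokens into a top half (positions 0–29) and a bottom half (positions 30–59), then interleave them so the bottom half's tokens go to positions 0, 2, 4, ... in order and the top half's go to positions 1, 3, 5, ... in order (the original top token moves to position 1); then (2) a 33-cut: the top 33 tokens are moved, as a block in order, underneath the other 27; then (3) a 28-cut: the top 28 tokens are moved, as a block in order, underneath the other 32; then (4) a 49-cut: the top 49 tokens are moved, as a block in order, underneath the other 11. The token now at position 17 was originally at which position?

Undo the operations in reverse order, starting from position 17:
  undo op 4 (cut 49): 17 ← 6
  undo op 3 (cut 28): 6 ← 34
  undo op 2 (cut 33): 34 ← 7
  undo op 1 (in-shuffle, from top half): 7 ← 3
So the token at position 17 came from original position 3.

3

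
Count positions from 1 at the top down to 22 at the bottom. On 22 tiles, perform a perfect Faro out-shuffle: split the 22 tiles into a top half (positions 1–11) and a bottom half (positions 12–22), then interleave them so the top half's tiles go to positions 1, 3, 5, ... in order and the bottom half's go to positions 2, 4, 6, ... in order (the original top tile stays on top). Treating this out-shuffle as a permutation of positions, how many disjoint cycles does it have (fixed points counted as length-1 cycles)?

Trace each unvisited position around until it returns:
(1) (2 3 5 9 17 12) (4 7 13) (6 11 21 20 18 14) (8 15) (10 19 16) (22)
7 cycles in total.

7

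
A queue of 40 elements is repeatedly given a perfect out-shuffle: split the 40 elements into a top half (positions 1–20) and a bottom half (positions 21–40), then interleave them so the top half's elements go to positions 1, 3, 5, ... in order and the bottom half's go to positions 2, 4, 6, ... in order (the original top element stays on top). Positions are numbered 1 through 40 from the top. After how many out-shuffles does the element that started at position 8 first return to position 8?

Follow position 8 under repeated out-shuffles:
8 → 15 → 29 → 18 → 35 → 30 → 20 → 39 → 38 → 36 → 32 → 24 → 8
It first returns after 12 out-shuffles.

12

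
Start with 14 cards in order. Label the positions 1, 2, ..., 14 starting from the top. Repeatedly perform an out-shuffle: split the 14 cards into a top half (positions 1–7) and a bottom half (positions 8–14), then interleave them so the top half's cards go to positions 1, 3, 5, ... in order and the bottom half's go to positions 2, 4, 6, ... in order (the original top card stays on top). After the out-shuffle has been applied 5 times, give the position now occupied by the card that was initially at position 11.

Track the card's position through each out-shuffle:
11 → 8 → 2 → 3 → 5 → 9

9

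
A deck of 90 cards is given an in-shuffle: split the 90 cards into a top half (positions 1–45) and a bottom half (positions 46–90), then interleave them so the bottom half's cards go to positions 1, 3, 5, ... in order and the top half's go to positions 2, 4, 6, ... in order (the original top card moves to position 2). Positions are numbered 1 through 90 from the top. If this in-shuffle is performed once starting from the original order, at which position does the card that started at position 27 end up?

Track the card's position through each in-shuffle:
27 → 54

54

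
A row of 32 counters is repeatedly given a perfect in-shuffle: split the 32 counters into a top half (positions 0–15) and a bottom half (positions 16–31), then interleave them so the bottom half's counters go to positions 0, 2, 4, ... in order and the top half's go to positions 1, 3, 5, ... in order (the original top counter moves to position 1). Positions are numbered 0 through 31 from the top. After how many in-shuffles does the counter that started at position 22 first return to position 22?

10

Follow position 22 under repeated in-shuffles:
22 → 12 → 25 → 18 → 4 → 9 → 19 → 6 → 13 → 27 → 22
It first returns after 10 in-shuffles.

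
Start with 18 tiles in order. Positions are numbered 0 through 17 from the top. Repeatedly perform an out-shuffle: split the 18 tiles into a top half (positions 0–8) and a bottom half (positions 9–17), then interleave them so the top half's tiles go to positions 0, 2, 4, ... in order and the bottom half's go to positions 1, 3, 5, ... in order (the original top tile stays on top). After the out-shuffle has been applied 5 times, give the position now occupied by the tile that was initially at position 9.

Track the tile's position through each out-shuffle:
9 → 1 → 2 → 4 → 8 → 16

16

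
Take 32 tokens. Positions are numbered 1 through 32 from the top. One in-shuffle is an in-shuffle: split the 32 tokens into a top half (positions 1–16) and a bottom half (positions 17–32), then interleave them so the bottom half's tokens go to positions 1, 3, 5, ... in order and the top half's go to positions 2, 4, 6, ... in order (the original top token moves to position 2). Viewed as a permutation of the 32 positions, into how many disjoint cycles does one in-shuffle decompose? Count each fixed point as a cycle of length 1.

Trace each unvisited position around until it returns:
(1 2 4 8 16 32 31 29 25 17) (3 6 12 24 15 30 27 21 9 18) (5 10 20 7 14 28 23 13 26 19) (11 22)
4 cycles in total.

4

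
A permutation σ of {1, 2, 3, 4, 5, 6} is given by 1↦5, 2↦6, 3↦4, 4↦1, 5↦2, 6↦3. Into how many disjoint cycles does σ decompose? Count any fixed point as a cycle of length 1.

1

Cycle decomposition: (1 5 2 6 3 4).
1 cycle.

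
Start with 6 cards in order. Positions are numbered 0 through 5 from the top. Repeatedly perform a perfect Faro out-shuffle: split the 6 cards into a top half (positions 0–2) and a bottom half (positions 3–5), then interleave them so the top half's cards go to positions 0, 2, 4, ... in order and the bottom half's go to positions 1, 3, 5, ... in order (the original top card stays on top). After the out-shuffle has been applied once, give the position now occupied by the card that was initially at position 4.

3

Track the card's position through each out-shuffle:
4 → 3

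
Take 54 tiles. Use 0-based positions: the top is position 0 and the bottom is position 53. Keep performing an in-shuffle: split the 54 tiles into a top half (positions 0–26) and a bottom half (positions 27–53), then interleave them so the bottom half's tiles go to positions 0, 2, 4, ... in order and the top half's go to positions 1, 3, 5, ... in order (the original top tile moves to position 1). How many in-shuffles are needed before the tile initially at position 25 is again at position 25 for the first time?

Follow position 25 under repeated in-shuffles:
25 → 51 → 48 → 42 → 30 → 6 → 13 → 27 → 0 → 1 → 3 → 7 → 15 → 31 → 8 → 17 → 35 → 16 → 33 → 12 → 25
It first returns after 20 in-shuffles.

20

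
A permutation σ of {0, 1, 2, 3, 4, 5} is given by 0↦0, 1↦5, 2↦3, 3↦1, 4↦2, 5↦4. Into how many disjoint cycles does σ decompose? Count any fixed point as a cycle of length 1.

Cycle decomposition: (0) (1 5 4 2 3).
2 cycles.

2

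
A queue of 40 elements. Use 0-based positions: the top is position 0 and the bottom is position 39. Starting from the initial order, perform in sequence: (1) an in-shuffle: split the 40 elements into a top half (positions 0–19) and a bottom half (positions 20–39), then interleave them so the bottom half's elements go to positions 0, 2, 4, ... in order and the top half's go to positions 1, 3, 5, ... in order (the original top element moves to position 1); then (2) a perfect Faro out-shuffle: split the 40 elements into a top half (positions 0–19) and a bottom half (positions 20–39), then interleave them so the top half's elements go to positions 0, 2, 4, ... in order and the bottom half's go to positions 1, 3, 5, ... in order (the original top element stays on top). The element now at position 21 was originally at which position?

Undo the operations in reverse order, starting from position 21:
  undo op 2 (out-shuffle, from bottom half): 21 ← 30
  undo op 1 (in-shuffle, from bottom half): 30 ← 35
So the element at position 21 came from original position 35.

35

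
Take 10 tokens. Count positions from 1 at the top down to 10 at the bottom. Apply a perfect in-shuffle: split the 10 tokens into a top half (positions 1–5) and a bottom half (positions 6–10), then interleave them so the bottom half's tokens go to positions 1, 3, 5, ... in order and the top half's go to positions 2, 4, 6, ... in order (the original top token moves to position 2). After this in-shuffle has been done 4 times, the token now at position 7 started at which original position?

8

Work backwards from position 7, undoing one in-shuffle at a time:
7 ← 9 ← 10 ← 5 ← 8
So the token now at position 7 started at position 8.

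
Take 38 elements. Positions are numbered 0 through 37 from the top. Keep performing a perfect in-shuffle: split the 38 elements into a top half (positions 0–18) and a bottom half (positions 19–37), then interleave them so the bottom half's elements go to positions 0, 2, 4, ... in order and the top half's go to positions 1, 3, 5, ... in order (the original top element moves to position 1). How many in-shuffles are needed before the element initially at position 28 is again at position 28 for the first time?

Follow position 28 under repeated in-shuffles:
28 → 18 → 37 → 36 → 34 → 30 → 22 → 6 → 13 → 27 → 16 → 33 → 28
It first returns after 12 in-shuffles.

12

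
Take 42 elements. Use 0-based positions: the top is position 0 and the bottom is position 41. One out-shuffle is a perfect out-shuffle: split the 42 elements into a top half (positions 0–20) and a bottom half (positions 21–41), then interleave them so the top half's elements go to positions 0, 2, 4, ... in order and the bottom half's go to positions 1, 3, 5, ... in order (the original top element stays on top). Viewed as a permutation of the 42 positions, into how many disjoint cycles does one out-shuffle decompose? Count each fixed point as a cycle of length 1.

Trace each unvisited position around until it returns:
(0) (1 2 4 8 16 32 ... len 20) (3 6 12 24 7 14 ... len 20) (41)
4 cycles in total.

4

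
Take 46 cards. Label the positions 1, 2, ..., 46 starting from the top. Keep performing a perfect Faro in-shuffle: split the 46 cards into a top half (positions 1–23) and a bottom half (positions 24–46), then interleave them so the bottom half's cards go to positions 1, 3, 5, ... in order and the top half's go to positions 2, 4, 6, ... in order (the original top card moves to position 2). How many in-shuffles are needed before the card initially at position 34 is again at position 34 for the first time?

Follow position 34 under repeated in-shuffles:
34 → 21 → 42 → 37 → 27 → 7 → 14 → 28 → ... → 34 (length 23)
It first returns after 23 in-shuffles.

23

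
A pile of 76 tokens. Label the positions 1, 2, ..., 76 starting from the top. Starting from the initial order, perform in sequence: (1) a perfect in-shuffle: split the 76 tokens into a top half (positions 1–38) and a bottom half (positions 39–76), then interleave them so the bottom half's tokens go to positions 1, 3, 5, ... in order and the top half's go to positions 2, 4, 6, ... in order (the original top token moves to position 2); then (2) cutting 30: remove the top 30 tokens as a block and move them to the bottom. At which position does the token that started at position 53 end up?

Track the token from position 53 forward through each operation:
  after op 1 (in-shuffle): 53 → 29
  after op 2 (cut 30): 29 → 75

75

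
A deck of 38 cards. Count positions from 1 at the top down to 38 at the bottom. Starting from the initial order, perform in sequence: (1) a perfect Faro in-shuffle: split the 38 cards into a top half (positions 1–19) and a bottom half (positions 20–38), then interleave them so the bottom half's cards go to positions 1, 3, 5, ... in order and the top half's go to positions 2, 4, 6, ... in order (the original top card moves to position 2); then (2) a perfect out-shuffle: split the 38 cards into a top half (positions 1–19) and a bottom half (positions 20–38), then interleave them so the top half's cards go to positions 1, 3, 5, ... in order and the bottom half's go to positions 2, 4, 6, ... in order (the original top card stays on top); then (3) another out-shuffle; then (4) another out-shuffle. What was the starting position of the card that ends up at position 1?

20

Undo the operations in reverse order, starting from position 1:
  undo op 4 (out-shuffle, from top half): 1 ← 1
  undo op 3 (out-shuffle, from top half): 1 ← 1
  undo op 2 (out-shuffle, from top half): 1 ← 1
  undo op 1 (in-shuffle, from bottom half): 1 ← 20
So the card at position 1 came from original position 20.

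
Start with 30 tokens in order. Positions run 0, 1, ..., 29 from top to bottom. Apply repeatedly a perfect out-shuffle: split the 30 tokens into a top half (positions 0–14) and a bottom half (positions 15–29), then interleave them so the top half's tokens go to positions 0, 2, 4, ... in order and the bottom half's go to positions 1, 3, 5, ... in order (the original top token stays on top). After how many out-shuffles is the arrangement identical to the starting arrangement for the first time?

The out-shuffle permutes the 30 positions with cycle lengths [1, 1, 28].
Every token is home exactly when every cycle has completed a whole number of laps, i.e. after lcm(1, 28) = 28 out-shuffles.

28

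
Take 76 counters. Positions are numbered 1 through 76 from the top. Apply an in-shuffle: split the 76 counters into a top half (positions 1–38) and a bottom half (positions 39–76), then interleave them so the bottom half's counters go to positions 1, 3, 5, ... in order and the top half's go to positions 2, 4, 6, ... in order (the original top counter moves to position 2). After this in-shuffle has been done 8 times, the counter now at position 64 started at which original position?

Work backwards from position 64, undoing one in-shuffle at a time:
64 ← 32 ← 16 ← 8 ← 4 ← 2 ← 1 ← 39 ← 58
So the counter now at position 64 started at position 58.

58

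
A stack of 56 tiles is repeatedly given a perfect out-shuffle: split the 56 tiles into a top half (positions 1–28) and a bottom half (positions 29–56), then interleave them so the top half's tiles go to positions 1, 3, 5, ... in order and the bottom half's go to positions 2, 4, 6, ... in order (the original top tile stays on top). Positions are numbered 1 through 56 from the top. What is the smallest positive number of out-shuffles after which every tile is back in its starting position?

20

The out-shuffle permutes the 56 positions with cycle lengths [1, 1, 4, 10, 20, 20].
Every tile is home exactly when every cycle has completed a whole number of laps, i.e. after lcm(1, 4, 10, 20) = 20 out-shuffles.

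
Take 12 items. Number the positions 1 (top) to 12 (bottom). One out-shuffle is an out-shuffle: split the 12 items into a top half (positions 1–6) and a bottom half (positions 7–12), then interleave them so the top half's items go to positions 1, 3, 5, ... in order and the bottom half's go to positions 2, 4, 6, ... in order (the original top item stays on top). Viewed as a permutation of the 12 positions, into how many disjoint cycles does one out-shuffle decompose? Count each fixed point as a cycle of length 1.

3

Trace each unvisited position around until it returns:
(1) (2 3 5 9 6 11 10 8 4 7) (12)
3 cycles in total.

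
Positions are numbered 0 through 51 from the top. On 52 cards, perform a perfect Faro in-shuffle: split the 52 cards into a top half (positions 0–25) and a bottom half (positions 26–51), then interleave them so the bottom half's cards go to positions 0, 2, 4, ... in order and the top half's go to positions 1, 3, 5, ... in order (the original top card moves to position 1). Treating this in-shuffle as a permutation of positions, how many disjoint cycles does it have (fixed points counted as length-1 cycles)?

1

Trace each unvisited position around until it returns:
(0 1 3 7 15 31 ... len 52)
1 cycle in total.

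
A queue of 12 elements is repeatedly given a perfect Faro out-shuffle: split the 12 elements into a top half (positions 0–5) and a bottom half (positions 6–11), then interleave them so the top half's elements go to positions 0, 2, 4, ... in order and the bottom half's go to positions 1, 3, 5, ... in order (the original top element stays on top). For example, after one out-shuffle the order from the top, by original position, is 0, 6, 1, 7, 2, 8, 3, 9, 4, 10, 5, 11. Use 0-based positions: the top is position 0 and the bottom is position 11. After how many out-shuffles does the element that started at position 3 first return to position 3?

Follow position 3 under repeated out-shuffles:
3 → 6 → 1 → 2 → 4 → 8 → 5 → 10 → 9 → 7 → 3
It first returns after 10 out-shuffles.

10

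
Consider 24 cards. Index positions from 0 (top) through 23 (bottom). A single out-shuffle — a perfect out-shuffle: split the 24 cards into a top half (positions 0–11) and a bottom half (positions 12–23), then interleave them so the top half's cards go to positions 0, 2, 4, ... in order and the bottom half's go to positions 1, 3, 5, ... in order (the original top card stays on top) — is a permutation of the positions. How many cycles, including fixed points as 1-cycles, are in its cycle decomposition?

Trace each unvisited position around until it returns:
(0) (1 2 4 8 16 9 ... len 11) (5 10 20 17 11 22 ... len 11) (23)
4 cycles in total.

4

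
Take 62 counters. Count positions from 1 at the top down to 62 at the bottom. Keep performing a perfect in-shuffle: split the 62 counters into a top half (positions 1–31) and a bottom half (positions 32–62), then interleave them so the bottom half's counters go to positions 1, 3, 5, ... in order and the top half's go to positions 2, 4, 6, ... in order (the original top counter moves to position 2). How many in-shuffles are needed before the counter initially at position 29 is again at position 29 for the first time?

Follow position 29 under repeated in-shuffles:
29 → 58 → 53 → 43 → 23 → 46 → 29
It first returns after 6 in-shuffles.

6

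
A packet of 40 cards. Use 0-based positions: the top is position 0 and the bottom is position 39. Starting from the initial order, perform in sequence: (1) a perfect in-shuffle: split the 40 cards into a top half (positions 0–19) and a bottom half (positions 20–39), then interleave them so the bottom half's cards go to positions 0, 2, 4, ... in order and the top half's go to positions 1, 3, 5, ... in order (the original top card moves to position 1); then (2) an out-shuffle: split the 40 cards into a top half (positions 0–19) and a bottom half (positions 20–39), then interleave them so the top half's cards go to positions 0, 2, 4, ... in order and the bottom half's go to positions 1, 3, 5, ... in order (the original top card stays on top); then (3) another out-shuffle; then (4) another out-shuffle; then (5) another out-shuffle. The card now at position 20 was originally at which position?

5

Undo the operations in reverse order, starting from position 20:
  undo op 5 (out-shuffle, from top half): 20 ← 10
  undo op 4 (out-shuffle, from top half): 10 ← 5
  undo op 3 (out-shuffle, from bottom half): 5 ← 22
  undo op 2 (out-shuffle, from top half): 22 ← 11
  undo op 1 (in-shuffle, from top half): 11 ← 5
So the card at position 20 came from original position 5.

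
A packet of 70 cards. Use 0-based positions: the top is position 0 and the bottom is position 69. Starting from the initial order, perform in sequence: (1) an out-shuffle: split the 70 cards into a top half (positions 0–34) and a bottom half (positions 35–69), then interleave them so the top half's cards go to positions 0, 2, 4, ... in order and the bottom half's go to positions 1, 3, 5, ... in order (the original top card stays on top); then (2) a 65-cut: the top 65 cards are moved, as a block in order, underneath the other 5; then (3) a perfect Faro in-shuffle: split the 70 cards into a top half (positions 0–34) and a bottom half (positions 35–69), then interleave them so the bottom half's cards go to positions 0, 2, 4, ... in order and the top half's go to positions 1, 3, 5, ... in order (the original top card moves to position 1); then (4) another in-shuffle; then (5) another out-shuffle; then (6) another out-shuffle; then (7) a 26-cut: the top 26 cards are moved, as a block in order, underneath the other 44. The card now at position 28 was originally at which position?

12

Undo the operations in reverse order, starting from position 28:
  undo op 7 (cut 26): 28 ← 54
  undo op 6 (out-shuffle, from top half): 54 ← 27
  undo op 5 (out-shuffle, from bottom half): 27 ← 48
  undo op 4 (in-shuffle, from bottom half): 48 ← 59
  undo op 3 (in-shuffle, from top half): 59 ← 29
  undo op 2 (cut 65): 29 ← 24
  undo op 1 (out-shuffle, from top half): 24 ← 12
So the card at position 28 came from original position 12.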